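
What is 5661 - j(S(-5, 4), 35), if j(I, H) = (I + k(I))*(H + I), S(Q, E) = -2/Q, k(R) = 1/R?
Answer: 277917/50 ≈ 5558.3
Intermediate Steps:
j(I, H) = (H + I)*(I + 1/I) (j(I, H) = (I + 1/I)*(H + I) = (H + I)*(I + 1/I))
5661 - j(S(-5, 4), 35) = 5661 - (1 + (-2/(-5))² + 35*(-2/(-5)) + 35/((-2/(-5)))) = 5661 - (1 + (-2*(-⅕))² + 35*(-2*(-⅕)) + 35/((-2*(-⅕)))) = 5661 - (1 + (⅖)² + 35*(⅖) + 35/(⅖)) = 5661 - (1 + 4/25 + 14 + 35*(5/2)) = 5661 - (1 + 4/25 + 14 + 175/2) = 5661 - 1*5133/50 = 5661 - 5133/50 = 277917/50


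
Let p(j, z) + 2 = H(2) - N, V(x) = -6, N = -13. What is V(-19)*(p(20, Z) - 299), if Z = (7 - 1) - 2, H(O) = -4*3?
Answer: 1800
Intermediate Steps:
H(O) = -12
Z = 4 (Z = 6 - 2 = 4)
p(j, z) = -1 (p(j, z) = -2 + (-12 - 1*(-13)) = -2 + (-12 + 13) = -2 + 1 = -1)
V(-19)*(p(20, Z) - 299) = -6*(-1 - 299) = -6*(-300) = 1800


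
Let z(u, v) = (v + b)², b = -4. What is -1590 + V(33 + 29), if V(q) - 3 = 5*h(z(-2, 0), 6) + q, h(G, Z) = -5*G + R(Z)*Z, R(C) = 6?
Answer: -1745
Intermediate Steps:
z(u, v) = (-4 + v)² (z(u, v) = (v - 4)² = (-4 + v)²)
h(G, Z) = -5*G + 6*Z
V(q) = -217 + q (V(q) = 3 + (5*(-5*(-4 + 0)² + 6*6) + q) = 3 + (5*(-5*(-4)² + 36) + q) = 3 + (5*(-5*16 + 36) + q) = 3 + (5*(-80 + 36) + q) = 3 + (5*(-44) + q) = 3 + (-220 + q) = -217 + q)
-1590 + V(33 + 29) = -1590 + (-217 + (33 + 29)) = -1590 + (-217 + 62) = -1590 - 155 = -1745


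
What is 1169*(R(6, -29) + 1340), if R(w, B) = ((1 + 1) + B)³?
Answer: -21442967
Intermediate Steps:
R(w, B) = (2 + B)³
1169*(R(6, -29) + 1340) = 1169*((2 - 29)³ + 1340) = 1169*((-27)³ + 1340) = 1169*(-19683 + 1340) = 1169*(-18343) = -21442967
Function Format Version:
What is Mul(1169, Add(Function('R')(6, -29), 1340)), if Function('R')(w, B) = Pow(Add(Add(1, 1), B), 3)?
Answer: -21442967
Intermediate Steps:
Function('R')(w, B) = Pow(Add(2, B), 3)
Mul(1169, Add(Function('R')(6, -29), 1340)) = Mul(1169, Add(Pow(Add(2, -29), 3), 1340)) = Mul(1169, Add(Pow(-27, 3), 1340)) = Mul(1169, Add(-19683, 1340)) = Mul(1169, -18343) = -21442967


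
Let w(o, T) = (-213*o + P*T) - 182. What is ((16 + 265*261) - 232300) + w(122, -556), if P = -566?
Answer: 125409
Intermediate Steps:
w(o, T) = -182 - 566*T - 213*o (w(o, T) = (-213*o - 566*T) - 182 = (-566*T - 213*o) - 182 = -182 - 566*T - 213*o)
((16 + 265*261) - 232300) + w(122, -556) = ((16 + 265*261) - 232300) + (-182 - 566*(-556) - 213*122) = ((16 + 69165) - 232300) + (-182 + 314696 - 25986) = (69181 - 232300) + 288528 = -163119 + 288528 = 125409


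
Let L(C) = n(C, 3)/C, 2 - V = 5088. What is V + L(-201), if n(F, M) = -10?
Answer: -1022276/201 ≈ -5086.0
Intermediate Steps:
V = -5086 (V = 2 - 1*5088 = 2 - 5088 = -5086)
L(C) = -10/C
V + L(-201) = -5086 - 10/(-201) = -5086 - 10*(-1/201) = -5086 + 10/201 = -1022276/201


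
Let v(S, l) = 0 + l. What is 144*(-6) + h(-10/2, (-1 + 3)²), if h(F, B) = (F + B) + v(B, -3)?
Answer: -868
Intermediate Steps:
v(S, l) = l
h(F, B) = -3 + B + F (h(F, B) = (F + B) - 3 = (B + F) - 3 = -3 + B + F)
144*(-6) + h(-10/2, (-1 + 3)²) = 144*(-6) + (-3 + (-1 + 3)² - 10/2) = -864 + (-3 + 2² - 10*½) = -864 + (-3 + 4 - 5) = -864 - 4 = -868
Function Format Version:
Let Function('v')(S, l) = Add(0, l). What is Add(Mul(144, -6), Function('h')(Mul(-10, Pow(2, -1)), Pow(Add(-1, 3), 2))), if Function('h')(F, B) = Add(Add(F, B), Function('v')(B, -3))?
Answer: -868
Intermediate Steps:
Function('v')(S, l) = l
Function('h')(F, B) = Add(-3, B, F) (Function('h')(F, B) = Add(Add(F, B), -3) = Add(Add(B, F), -3) = Add(-3, B, F))
Add(Mul(144, -6), Function('h')(Mul(-10, Pow(2, -1)), Pow(Add(-1, 3), 2))) = Add(Mul(144, -6), Add(-3, Pow(Add(-1, 3), 2), Mul(-10, Pow(2, -1)))) = Add(-864, Add(-3, Pow(2, 2), Mul(-10, Rational(1, 2)))) = Add(-864, Add(-3, 4, -5)) = Add(-864, -4) = -868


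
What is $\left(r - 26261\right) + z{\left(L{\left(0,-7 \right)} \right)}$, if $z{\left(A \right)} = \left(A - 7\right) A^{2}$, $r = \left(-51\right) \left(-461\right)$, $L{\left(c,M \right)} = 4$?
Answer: $-2798$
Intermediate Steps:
$r = 23511$
$z{\left(A \right)} = A^{2} \left(-7 + A\right)$ ($z{\left(A \right)} = \left(A - 7\right) A^{2} = \left(-7 + A\right) A^{2} = A^{2} \left(-7 + A\right)$)
$\left(r - 26261\right) + z{\left(L{\left(0,-7 \right)} \right)} = \left(23511 - 26261\right) + 4^{2} \left(-7 + 4\right) = -2750 + 16 \left(-3\right) = -2750 - 48 = -2798$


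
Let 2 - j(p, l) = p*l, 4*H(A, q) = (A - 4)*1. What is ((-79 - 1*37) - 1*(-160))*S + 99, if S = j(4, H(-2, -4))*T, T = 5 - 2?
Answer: 1155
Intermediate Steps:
H(A, q) = -1 + A/4 (H(A, q) = ((A - 4)*1)/4 = ((-4 + A)*1)/4 = (-4 + A)/4 = -1 + A/4)
T = 3
j(p, l) = 2 - l*p (j(p, l) = 2 - p*l = 2 - l*p)
S = 24 (S = (2 - 1*(-1 + (¼)*(-2))*4)*3 = (2 - 1*(-1 - ½)*4)*3 = (2 - 1*(-3/2)*4)*3 = (2 + 6)*3 = 8*3 = 24)
((-79 - 1*37) - 1*(-160))*S + 99 = ((-79 - 1*37) - 1*(-160))*24 + 99 = ((-79 - 37) + 160)*24 + 99 = (-116 + 160)*24 + 99 = 44*24 + 99 = 1056 + 99 = 1155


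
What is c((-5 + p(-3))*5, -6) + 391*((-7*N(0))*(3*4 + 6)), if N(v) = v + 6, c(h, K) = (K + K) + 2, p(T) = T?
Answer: -295606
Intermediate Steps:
c(h, K) = 2 + 2*K (c(h, K) = 2*K + 2 = 2 + 2*K)
N(v) = 6 + v
c((-5 + p(-3))*5, -6) + 391*((-7*N(0))*(3*4 + 6)) = (2 + 2*(-6)) + 391*((-7*(6 + 0))*(3*4 + 6)) = (2 - 12) + 391*((-7*6)*(12 + 6)) = -10 + 391*(-42*18) = -10 + 391*(-756) = -10 - 295596 = -295606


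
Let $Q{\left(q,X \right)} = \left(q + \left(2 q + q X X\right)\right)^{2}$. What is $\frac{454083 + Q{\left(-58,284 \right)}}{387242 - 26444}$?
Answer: $\frac{21885761535367}{360798} \approx 6.0659 \cdot 10^{7}$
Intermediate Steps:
$Q{\left(q,X \right)} = \left(3 q + q X^{2}\right)^{2}$ ($Q{\left(q,X \right)} = \left(q + \left(2 q + X q X\right)\right)^{2} = \left(q + \left(2 q + q X^{2}\right)\right)^{2} = \left(3 q + q X^{2}\right)^{2}$)
$\frac{454083 + Q{\left(-58,284 \right)}}{387242 - 26444} = \frac{454083 + \left(-58\right)^{2} \left(3 + 284^{2}\right)^{2}}{387242 - 26444} = \frac{454083 + 3364 \left(3 + 80656\right)^{2}}{360798} = \left(454083 + 3364 \cdot 80659^{2}\right) \frac{1}{360798} = \left(454083 + 3364 \cdot 6505874281\right) \frac{1}{360798} = \left(454083 + 21885761081284\right) \frac{1}{360798} = 21885761535367 \cdot \frac{1}{360798} = \frac{21885761535367}{360798}$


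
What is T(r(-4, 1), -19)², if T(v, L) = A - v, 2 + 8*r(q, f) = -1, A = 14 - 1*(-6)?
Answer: 26569/64 ≈ 415.14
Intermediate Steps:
A = 20 (A = 14 + 6 = 20)
r(q, f) = -3/8 (r(q, f) = -¼ + (⅛)*(-1) = -¼ - ⅛ = -3/8)
T(v, L) = 20 - v
T(r(-4, 1), -19)² = (20 - 1*(-3/8))² = (20 + 3/8)² = (163/8)² = 26569/64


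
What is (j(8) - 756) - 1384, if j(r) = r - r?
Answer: -2140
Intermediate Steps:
j(r) = 0
(j(8) - 756) - 1384 = (0 - 756) - 1384 = -756 - 1384 = -2140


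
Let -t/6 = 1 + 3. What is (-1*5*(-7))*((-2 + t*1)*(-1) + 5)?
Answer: 1085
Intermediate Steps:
t = -24 (t = -6*(1 + 3) = -6*4 = -24)
(-1*5*(-7))*((-2 + t*1)*(-1) + 5) = (-1*5*(-7))*((-2 - 24*1)*(-1) + 5) = (-5*(-7))*((-2 - 24)*(-1) + 5) = 35*(-26*(-1) + 5) = 35*(26 + 5) = 35*31 = 1085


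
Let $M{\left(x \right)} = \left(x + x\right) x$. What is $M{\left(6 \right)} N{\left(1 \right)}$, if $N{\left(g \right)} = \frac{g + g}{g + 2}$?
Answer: $48$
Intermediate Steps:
$N{\left(g \right)} = \frac{2 g}{2 + g}$
$M{\left(x \right)} = 2 x^{2}$ ($M{\left(x \right)} = 2 x x = 2 x^{2}$)
$M{\left(6 \right)} N{\left(1 \right)} = 2 \cdot 6^{2} \cdot 2 \cdot 1 \frac{1}{2 + 1} = 2 \cdot 36 \cdot 2 \cdot 1 \cdot \frac{1}{3} = 72 \cdot 2 \cdot 1 \cdot \frac{1}{3} = 72 \cdot \frac{2}{3} = 48$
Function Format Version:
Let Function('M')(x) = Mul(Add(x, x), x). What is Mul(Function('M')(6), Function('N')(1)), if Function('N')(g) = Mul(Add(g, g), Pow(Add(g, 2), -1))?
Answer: 48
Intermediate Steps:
Function('N')(g) = Mul(2, g, Pow(Add(2, g), -1)) (Function('N')(g) = Mul(Mul(2, g), Pow(Add(2, g), -1)) = Mul(2, g, Pow(Add(2, g), -1)))
Function('M')(x) = Mul(2, Pow(x, 2)) (Function('M')(x) = Mul(Mul(2, x), x) = Mul(2, Pow(x, 2)))
Mul(Function('M')(6), Function('N')(1)) = Mul(Mul(2, Pow(6, 2)), Mul(2, 1, Pow(Add(2, 1), -1))) = Mul(Mul(2, 36), Mul(2, 1, Pow(3, -1))) = Mul(72, Mul(2, 1, Rational(1, 3))) = Mul(72, Rational(2, 3)) = 48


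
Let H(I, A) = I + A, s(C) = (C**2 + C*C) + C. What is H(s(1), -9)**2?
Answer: 36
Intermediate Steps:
s(C) = C + 2*C**2 (s(C) = (C**2 + C**2) + C = 2*C**2 + C = C + 2*C**2)
H(I, A) = A + I
H(s(1), -9)**2 = (-9 + 1*(1 + 2*1))**2 = (-9 + 1*(1 + 2))**2 = (-9 + 1*3)**2 = (-9 + 3)**2 = (-6)**2 = 36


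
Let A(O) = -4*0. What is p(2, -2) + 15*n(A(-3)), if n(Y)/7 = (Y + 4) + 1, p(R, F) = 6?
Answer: 531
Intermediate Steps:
A(O) = 0
n(Y) = 35 + 7*Y (n(Y) = 7*((Y + 4) + 1) = 7*((4 + Y) + 1) = 7*(5 + Y) = 35 + 7*Y)
p(2, -2) + 15*n(A(-3)) = 6 + 15*(35 + 7*0) = 6 + 15*(35 + 0) = 6 + 15*35 = 6 + 525 = 531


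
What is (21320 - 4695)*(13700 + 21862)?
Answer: 591218250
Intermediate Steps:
(21320 - 4695)*(13700 + 21862) = 16625*35562 = 591218250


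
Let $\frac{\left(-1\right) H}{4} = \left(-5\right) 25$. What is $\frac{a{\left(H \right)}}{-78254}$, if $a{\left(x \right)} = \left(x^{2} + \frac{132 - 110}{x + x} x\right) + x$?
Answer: $- \frac{250511}{78254} \approx -3.2013$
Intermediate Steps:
$H = 500$ ($H = - 4 \left(\left(-5\right) 25\right) = \left(-4\right) \left(-125\right) = 500$)
$a{\left(x \right)} = 11 + x + x^{2}$ ($a{\left(x \right)} = \left(x^{2} + \frac{22}{2 x} x\right) + x = \left(x^{2} + 22 \frac{1}{2 x} x\right) + x = \left(x^{2} + \frac{11}{x} x\right) + x = \left(x^{2} + 11\right) + x = \left(11 + x^{2}\right) + x = 11 + x + x^{2}$)
$\frac{a{\left(H \right)}}{-78254} = \frac{11 + 500 + 500^{2}}{-78254} = \left(11 + 500 + 250000\right) \left(- \frac{1}{78254}\right) = 250511 \left(- \frac{1}{78254}\right) = - \frac{250511}{78254}$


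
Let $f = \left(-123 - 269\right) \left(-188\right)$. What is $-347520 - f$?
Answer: $-421216$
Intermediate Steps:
$f = 73696$ ($f = \left(-392\right) \left(-188\right) = 73696$)
$-347520 - f = -347520 - 73696 = -421216$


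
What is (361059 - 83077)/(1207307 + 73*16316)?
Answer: 277982/2398375 ≈ 0.11590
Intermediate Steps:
(361059 - 83077)/(1207307 + 73*16316) = 277982/(1207307 + 1191068) = 277982/2398375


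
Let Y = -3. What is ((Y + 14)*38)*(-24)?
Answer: -10032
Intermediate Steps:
((Y + 14)*38)*(-24) = ((-3 + 14)*38)*(-24) = (11*38)*(-24) = 418*(-24) = -10032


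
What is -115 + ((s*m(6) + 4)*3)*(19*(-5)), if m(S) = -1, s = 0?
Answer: -1255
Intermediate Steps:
-115 + ((s*m(6) + 4)*3)*(19*(-5)) = -115 + ((0*(-1) + 4)*3)*(19*(-5)) = -115 + ((0 + 4)*3)*(-95) = -115 + (4*3)*(-95) = -115 + 12*(-95) = -115 - 1140 = -1255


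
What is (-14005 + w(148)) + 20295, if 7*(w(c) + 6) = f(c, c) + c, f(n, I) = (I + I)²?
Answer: 131752/7 ≈ 18822.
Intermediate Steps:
f(n, I) = 4*I² (f(n, I) = (2*I)² = 4*I²)
w(c) = -6 + c/7 + 4*c²/7 (w(c) = -6 + (4*c² + c)/7 = -6 + (c + 4*c²)/7 = -6 + (c/7 + 4*c²/7) = -6 + c/7 + 4*c²/7)
(-14005 + w(148)) + 20295 = (-14005 + (-6 + (⅐)*148 + (4/7)*148²)) + 20295 = (-14005 + (-6 + 148/7 + (4/7)*21904)) + 20295 = (-14005 + (-6 + 148/7 + 87616/7)) + 20295 = (-14005 + 87722/7) + 20295 = -10313/7 + 20295 = 131752/7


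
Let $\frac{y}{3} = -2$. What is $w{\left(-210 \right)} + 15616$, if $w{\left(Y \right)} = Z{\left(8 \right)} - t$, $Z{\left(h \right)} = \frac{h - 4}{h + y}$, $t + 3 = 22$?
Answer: $15599$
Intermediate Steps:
$y = -6$ ($y = 3 \left(-2\right) = -6$)
$t = 19$ ($t = -3 + 22 = 19$)
$Z{\left(h \right)} = \frac{-4 + h}{-6 + h}$ ($Z{\left(h \right)} = \frac{h - 4}{h - 6} = \frac{-4 + h}{-6 + h}$)
$w{\left(Y \right)} = -17$ ($w{\left(Y \right)} = \frac{-4 + 8}{-6 + 8} - 19 = \frac{1}{2} \cdot 4 - 19 = 2 - 19 = -17$)
$w{\left(-210 \right)} + 15616 = -17 + 15616 = 15599$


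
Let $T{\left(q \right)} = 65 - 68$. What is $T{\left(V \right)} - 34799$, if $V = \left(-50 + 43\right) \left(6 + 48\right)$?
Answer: $-34802$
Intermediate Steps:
$V = -378$ ($V = \left(-7\right) 54 = -378$)
$T{\left(q \right)} = -3$
$T{\left(V \right)} - 34799 = -3 - 34799 = -34802$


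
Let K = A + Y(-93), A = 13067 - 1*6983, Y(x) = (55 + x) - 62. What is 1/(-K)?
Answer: -1/5984 ≈ -0.00016711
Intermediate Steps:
Y(x) = -7 + x
A = 6084 (A = 13067 - 6983 = 6084)
K = 5984 (K = 6084 + (-7 - 93) = 6084 - 100 = 5984)
1/(-K) = 1/(-1*5984) = 1/(-5984) = -1/5984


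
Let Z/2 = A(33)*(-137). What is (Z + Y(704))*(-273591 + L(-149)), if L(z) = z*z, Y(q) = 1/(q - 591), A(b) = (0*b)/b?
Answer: -251390/113 ≈ -2224.7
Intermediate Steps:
A(b) = 0 (A(b) = 0/b = 0)
Y(q) = 1/(-591 + q)
Z = 0 (Z = 2*(0*(-137)) = 2*0 = 0)
L(z) = z**2
(Z + Y(704))*(-273591 + L(-149)) = (0 + 1/(-591 + 704))*(-273591 + (-149)**2) = (0 + 1/113)*(-273591 + 22201) = (0 + 1/113)*(-251390) = (1/113)*(-251390) = -251390/113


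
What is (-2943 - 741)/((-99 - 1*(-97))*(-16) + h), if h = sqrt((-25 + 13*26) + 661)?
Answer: -58944/25 + 1842*sqrt(974)/25 ≈ -58.283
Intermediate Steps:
h = sqrt(974) (h = sqrt((-25 + 338) + 661) = sqrt(313 + 661) = sqrt(974) ≈ 31.209)
(-2943 - 741)/((-99 - 1*(-97))*(-16) + h) = (-2943 - 741)/((-99 - 1*(-97))*(-16) + sqrt(974)) = -3684/((-99 + 97)*(-16) + sqrt(974)) = -3684/(-2*(-16) + sqrt(974)) = -3684/(32 + sqrt(974))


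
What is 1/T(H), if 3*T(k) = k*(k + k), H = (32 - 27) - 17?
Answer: 1/96 ≈ 0.010417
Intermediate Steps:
H = -12 (H = 5 - 17 = -12)
T(k) = 2*k²/3 (T(k) = (k*(k + k))/3 = (k*(2*k))/3 = (2*k²)/3 = 2*k²/3)
1/T(H) = 1/((⅔)*(-12)²) = 1/((⅔)*144) = 1/96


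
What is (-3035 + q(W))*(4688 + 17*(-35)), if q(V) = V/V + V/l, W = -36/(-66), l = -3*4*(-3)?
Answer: -819594599/66 ≈ -1.2418e+7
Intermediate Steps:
l = 36 (l = -12*(-3) = 36)
W = 6/11 (W = -36*(-1/66) = 6/11 ≈ 0.54545)
q(V) = 1 + V/36 (q(V) = V/V + V/36 = 1 + V*(1/36) = 1 + V/36)
(-3035 + q(W))*(4688 + 17*(-35)) = (-3035 + (1 + (1/36)*(6/11)))*(4688 + 17*(-35)) = (-3035 + (1 + 1/66))*(4688 - 595) = (-3035 + 67/66)*4093 = -200243/66*4093 = -819594599/66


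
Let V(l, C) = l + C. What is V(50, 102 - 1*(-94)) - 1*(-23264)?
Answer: 23510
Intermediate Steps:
V(l, C) = C + l
V(50, 102 - 1*(-94)) - 1*(-23264) = ((102 - 1*(-94)) + 50) - 1*(-23264) = ((102 + 94) + 50) + 23264 = (196 + 50) + 23264 = 246 + 23264 = 23510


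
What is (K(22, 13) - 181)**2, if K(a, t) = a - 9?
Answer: 28224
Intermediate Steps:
K(a, t) = -9 + a
(K(22, 13) - 181)**2 = ((-9 + 22) - 181)**2 = (13 - 181)**2 = (-168)**2 = 28224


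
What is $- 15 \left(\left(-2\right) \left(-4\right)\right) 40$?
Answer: $-4800$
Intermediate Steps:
$- 15 \left(\left(-2\right) \left(-4\right)\right) 40 = \left(-15\right) 8 \cdot 40 = \left(-120\right) 40 = -4800$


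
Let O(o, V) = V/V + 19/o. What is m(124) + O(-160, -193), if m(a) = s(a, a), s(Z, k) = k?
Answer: 19981/160 ≈ 124.88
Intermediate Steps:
m(a) = a
O(o, V) = 1 + 19/o
m(124) + O(-160, -193) = 124 + (19 - 160)/(-160) = 124 - 1/160*(-141) = 124 + 141/160 = 19981/160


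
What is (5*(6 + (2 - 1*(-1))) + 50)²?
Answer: 9025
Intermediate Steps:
(5*(6 + (2 - 1*(-1))) + 50)² = (5*(6 + (2 + 1)) + 50)² = (5*(6 + 3) + 50)² = (5*9 + 50)² = (45 + 50)² = 95² = 9025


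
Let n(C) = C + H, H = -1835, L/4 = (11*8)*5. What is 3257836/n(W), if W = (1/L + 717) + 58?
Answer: -5733791360/1865599 ≈ -3073.4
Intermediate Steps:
L = 1760 (L = 4*((11*8)*5) = 4*(88*5) = 4*440 = 1760)
W = 1364001/1760 (W = (1/1760 + 717) + 58 = 1261921/1760 + 58 = 1364001/1760 ≈ 775.00)
n(C) = -1835 + C (n(C) = C - 1835 = -1835 + C)
3257836/n(W) = 3257836/(-1835 + 1364001/1760) = 3257836/(-1865599/1760) = 3257836*(-1760/1865599) = -5733791360/1865599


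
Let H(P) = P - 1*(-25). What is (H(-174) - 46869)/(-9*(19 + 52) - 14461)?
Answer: 23509/7550 ≈ 3.1138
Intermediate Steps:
H(P) = 25 + P (H(P) = P + 25 = 25 + P)
(H(-174) - 46869)/(-9*(19 + 52) - 14461) = ((25 - 174) - 46869)/(-9*(19 + 52) - 14461) = (-149 - 46869)/(-9*71 - 14461) = -47018/(-639 - 14461) = -47018/(-15100) = -47018*(-1/15100) = 23509/7550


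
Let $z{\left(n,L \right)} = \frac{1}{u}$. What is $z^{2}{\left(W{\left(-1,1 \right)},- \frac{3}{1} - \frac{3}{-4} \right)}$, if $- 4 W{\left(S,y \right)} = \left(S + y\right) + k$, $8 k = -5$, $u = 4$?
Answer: $\frac{1}{16} \approx 0.0625$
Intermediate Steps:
$k = - \frac{5}{8}$ ($k = \frac{1}{8} \left(-5\right) = - \frac{5}{8} \approx -0.625$)
$W{\left(S,y \right)} = \frac{5}{32} - \frac{S}{4} - \frac{y}{4}$ ($W{\left(S,y \right)} = - \frac{\left(S + y\right) - \frac{5}{8}}{4} = - \frac{- \frac{5}{8} + S + y}{4} = \frac{5}{32} - \frac{S}{4} - \frac{y}{4}$)
$z{\left(n,L \right)} = \frac{1}{4}$
$z^{2}{\left(W{\left(-1,1 \right)},- \frac{3}{1} - \frac{3}{-4} \right)} = \left(\frac{1}{4}\right)^{2} = \frac{1}{16}$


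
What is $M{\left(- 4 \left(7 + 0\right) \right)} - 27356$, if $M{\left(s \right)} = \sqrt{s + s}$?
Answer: $-27356 + 2 i \sqrt{14} \approx -27356.0 + 7.4833 i$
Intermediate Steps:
$M{\left(s \right)} = \sqrt{2} \sqrt{s}$ ($M{\left(s \right)} = \sqrt{2 s} = \sqrt{2} \sqrt{s}$)
$M{\left(- 4 \left(7 + 0\right) \right)} - 27356 = \sqrt{2} \sqrt{- 4 \left(7 + 0\right)} - 27356 = \sqrt{2} \sqrt{\left(-4\right) 7} - 27356 = \sqrt{2} \sqrt{-28} - 27356 = \sqrt{2} \cdot 2 i \sqrt{7} - 27356 = 2 i \sqrt{14} - 27356 = -27356 + 2 i \sqrt{14}$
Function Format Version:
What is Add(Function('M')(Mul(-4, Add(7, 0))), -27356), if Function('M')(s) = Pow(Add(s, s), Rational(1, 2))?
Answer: Add(-27356, Mul(2, I, Pow(14, Rational(1, 2)))) ≈ Add(-27356., Mul(7.4833, I))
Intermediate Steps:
Function('M')(s) = Mul(Pow(2, Rational(1, 2)), Pow(s, Rational(1, 2))) (Function('M')(s) = Pow(Mul(2, s), Rational(1, 2)) = Mul(Pow(2, Rational(1, 2)), Pow(s, Rational(1, 2))))
Add(Function('M')(Mul(-4, Add(7, 0))), -27356) = Add(Mul(Pow(2, Rational(1, 2)), Pow(Mul(-4, Add(7, 0)), Rational(1, 2))), -27356) = Add(Mul(Pow(2, Rational(1, 2)), Pow(Mul(-4, 7), Rational(1, 2))), -27356) = Add(Mul(Pow(2, Rational(1, 2)), Pow(-28, Rational(1, 2))), -27356) = Add(Mul(Pow(2, Rational(1, 2)), Mul(2, I, Pow(7, Rational(1, 2)))), -27356) = Add(Mul(2, I, Pow(14, Rational(1, 2))), -27356) = Add(-27356, Mul(2, I, Pow(14, Rational(1, 2))))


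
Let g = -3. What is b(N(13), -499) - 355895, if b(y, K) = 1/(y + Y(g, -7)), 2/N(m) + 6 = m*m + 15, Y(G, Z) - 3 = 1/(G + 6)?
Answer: -317813968/893 ≈ -3.5589e+5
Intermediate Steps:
Y(G, Z) = 3 + 1/(6 + G) (Y(G, Z) = 3 + 1/(G + 6) = 3 + 1/(6 + G))
N(m) = 2/(9 + m²) (N(m) = 2/(-6 + (m*m + 15)) = 2/(-6 + (m² + 15)) = 2/(-6 + (15 + m²)) = 2/(9 + m²))
b(y, K) = 1/(10/3 + y) (b(y, K) = 1/(y + (19 + 3*(-3))/(6 - 3)) = 1/(y + (19 - 9)/3) = 1/(y + (⅓)*10) = 1/(y + 10/3) = 1/(10/3 + y))
b(N(13), -499) - 355895 = 3/(10 + 3*(2/(9 + 13²))) - 355895 = 3/(10 + 3*(2/(9 + 169))) - 355895 = 3/(10 + 3*(2/178)) - 355895 = 3/(10 + 3*(2*(1/178))) - 355895 = 3/(10 + 3*(1/89)) - 355895 = 3/(10 + 3/89) - 355895 = 3/(893/89) - 355895 = 3*(89/893) - 355895 = 267/893 - 355895 = -317813968/893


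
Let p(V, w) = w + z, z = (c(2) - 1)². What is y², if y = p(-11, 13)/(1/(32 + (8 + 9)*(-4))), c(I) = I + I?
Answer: 627264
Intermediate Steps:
c(I) = 2*I
z = 9 (z = (2*2 - 1)² = (4 - 1)² = 3² = 9)
p(V, w) = 9 + w (p(V, w) = w + 9 = 9 + w)
y = -792 (y = (9 + 13)/(1/(32 + (8 + 9)*(-4))) = 22/(1/(32 + 17*(-4))) = 22/(1/(32 - 68)) = 22/(1/(-36)) = 22/(-1/36) = 22*(-36) = -792)
y² = (-792)² = 627264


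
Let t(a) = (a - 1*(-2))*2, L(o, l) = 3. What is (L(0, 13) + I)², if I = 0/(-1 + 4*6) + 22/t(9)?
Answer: 16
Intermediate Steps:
t(a) = 4 + 2*a (t(a) = (a + 2)*2 = (2 + a)*2 = 4 + 2*a)
I = 1 (I = 0/(-1 + 4*6) + 22/(4 + 2*9) = 0/(-1 + 24) + 22/(4 + 18) = 0/23 + 22/22 = 0*(1/23) + 22*(1/22) = 0 + 1 = 1)
(L(0, 13) + I)² = (3 + 1)² = 4² = 16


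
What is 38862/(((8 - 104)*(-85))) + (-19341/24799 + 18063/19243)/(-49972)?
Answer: 2271424858415301/476939920992080 ≈ 4.7625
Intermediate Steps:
38862/(((8 - 104)*(-85))) + (-19341/24799 + 18063/19243)/(-49972) = 38862/((-96*(-85))) + (-19341*1/24799 + 18063*(1/19243))*(-1/49972) = 38862/8160 + (-19341/24799 + 18063/19243)*(-1/49972) = 38862*(1/8160) + (75765474/477207157)*(-1/49972) = 381/80 - 37882737/11923498024802 = 2271424858415301/476939920992080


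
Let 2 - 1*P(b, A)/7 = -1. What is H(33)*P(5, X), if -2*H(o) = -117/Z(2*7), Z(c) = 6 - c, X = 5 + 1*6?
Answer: -2457/16 ≈ -153.56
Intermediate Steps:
X = 11 (X = 5 + 6 = 11)
P(b, A) = 21 (P(b, A) = 14 - 7*(-1) = 14 + 7 = 21)
H(o) = -117/16 (H(o) = -(-117)/(2*(6 - 2*7)) = -(-117)/(2*(6 - 1*14)) = -(-117)/(2*(6 - 14)) = -(-117)/(2*(-8)) = -(-117)*(-1)/(2*8) = -½*117/8 = -117/16)
H(33)*P(5, X) = -117/16*21 = -2457/16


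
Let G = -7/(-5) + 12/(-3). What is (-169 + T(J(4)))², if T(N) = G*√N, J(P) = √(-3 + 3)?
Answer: 28561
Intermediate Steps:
G = -13/5 (G = -7*(-⅕) + 12*(-⅓) = 7/5 - 4 = -13/5 ≈ -2.6000)
J(P) = 0 (J(P) = √0 = 0)
T(N) = -13*√N/5
(-169 + T(J(4)))² = (-169 - 13*√0/5)² = (-169 - 13/5*0)² = (-169 + 0)² = (-169)² = 28561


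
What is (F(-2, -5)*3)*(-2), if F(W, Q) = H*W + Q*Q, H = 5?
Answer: -90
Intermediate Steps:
F(W, Q) = Q² + 5*W (F(W, Q) = 5*W + Q*Q = 5*W + Q² = Q² + 5*W)
(F(-2, -5)*3)*(-2) = (((-5)² + 5*(-2))*3)*(-2) = ((25 - 10)*3)*(-2) = (15*3)*(-2) = 45*(-2) = -90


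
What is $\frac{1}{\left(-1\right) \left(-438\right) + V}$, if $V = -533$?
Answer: $- \frac{1}{95} \approx -0.010526$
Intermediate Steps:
$\frac{1}{\left(-1\right) \left(-438\right) + V} = \frac{1}{\left(-1\right) \left(-438\right) - 533} = \frac{1}{438 - 533} = \frac{1}{-95} = - \frac{1}{95}$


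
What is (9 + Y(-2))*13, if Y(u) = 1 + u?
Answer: 104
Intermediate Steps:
(9 + Y(-2))*13 = (9 + (1 - 2))*13 = (9 - 1)*13 = 8*13 = 104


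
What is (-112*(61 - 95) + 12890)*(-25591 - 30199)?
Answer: -931581420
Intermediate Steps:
(-112*(61 - 95) + 12890)*(-25591 - 30199) = (-112*(-34) + 12890)*(-55790) = (3808 + 12890)*(-55790) = 16698*(-55790) = -931581420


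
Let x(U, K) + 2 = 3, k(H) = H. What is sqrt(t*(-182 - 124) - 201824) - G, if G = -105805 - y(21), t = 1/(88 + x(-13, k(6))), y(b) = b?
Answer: 105826 + I*sqrt(1598675138)/89 ≈ 1.0583e+5 + 449.25*I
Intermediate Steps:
x(U, K) = 1 (x(U, K) = -2 + 3 = 1)
t = 1/89 (t = 1/(88 + 1) = 1/89 ≈ 0.011236)
G = -105826 (G = -105805 - 1*21 = -105805 - 21 = -105826)
sqrt(t*(-182 - 124) - 201824) - G = sqrt((-182 - 124)/89 - 201824) - 1*(-105826) = sqrt((1/89)*(-306) - 201824) + 105826 = sqrt(-306/89 - 201824) + 105826 = sqrt(-17962642/89) + 105826 = I*sqrt(1598675138)/89 + 105826 = 105826 + I*sqrt(1598675138)/89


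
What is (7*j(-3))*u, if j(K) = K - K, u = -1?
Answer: 0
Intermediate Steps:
j(K) = 0
(7*j(-3))*u = (7*0)*(-1) = 0*(-1) = 0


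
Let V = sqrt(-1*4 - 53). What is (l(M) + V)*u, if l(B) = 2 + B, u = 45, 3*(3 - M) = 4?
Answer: 165 + 45*I*sqrt(57) ≈ 165.0 + 339.74*I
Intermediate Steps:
M = 5/3 (M = 3 - 1/3*4 = 3 - 4/3 = 5/3 ≈ 1.6667)
V = I*sqrt(57) (V = sqrt(-4 - 53) = sqrt(-57) = I*sqrt(57) ≈ 7.5498*I)
(l(M) + V)*u = ((2 + 5/3) + I*sqrt(57))*45 = (11/3 + I*sqrt(57))*45 = 165 + 45*I*sqrt(57)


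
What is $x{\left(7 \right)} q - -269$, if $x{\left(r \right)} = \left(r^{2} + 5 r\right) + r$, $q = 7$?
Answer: $906$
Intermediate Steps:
$x{\left(r \right)} = r^{2} + 6 r$
$x{\left(7 \right)} q - -269 = 7 \left(6 + 7\right) 7 - -269 = 7 \cdot 13 \cdot 7 + 269 = 91 \cdot 7 + 269 = 637 + 269 = 906$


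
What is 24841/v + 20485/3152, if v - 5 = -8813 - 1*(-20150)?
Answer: 155319851/17874992 ≈ 8.6892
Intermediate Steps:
v = 11342 (v = 5 + (-8813 - 1*(-20150)) = 5 + (-8813 + 20150) = 5 + 11337 = 11342)
24841/v + 20485/3152 = 24841/11342 + 20485/3152 = 155319851/17874992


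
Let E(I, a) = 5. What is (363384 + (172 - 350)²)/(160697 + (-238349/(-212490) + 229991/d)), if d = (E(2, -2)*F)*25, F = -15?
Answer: 10493499915000/4265084932369 ≈ 2.4603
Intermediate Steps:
d = -1875 (d = (5*(-15))*25 = -75*25 = -1875)
(363384 + (172 - 350)²)/(160697 + (-238349/(-212490) + 229991/d)) = (363384 + (172 - 350)²)/(160697 + (-238349/(-212490) + 229991/(-1875))) = (363384 + (-178)²)/(160697 + (-238349*(-1/212490) + 229991*(-1/1875))) = (363384 + 31684)/(160697 + (238349/212490 - 229991/1875)) = 395068/(160697 - 3228258881/26561250) = 395068/(4265084932369/26561250) = 395068*(26561250/4265084932369) = 10493499915000/4265084932369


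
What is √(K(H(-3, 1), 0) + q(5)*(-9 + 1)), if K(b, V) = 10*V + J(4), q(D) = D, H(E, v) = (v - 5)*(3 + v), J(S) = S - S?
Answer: 2*I*√10 ≈ 6.3246*I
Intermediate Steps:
J(S) = 0
H(E, v) = (-5 + v)*(3 + v)
K(b, V) = 10*V (K(b, V) = 10*V + 0 = 10*V)
√(K(H(-3, 1), 0) + q(5)*(-9 + 1)) = √(10*0 + 5*(-9 + 1)) = √(0 + 5*(-8)) = √(0 - 40) = √(-40) = 2*I*√10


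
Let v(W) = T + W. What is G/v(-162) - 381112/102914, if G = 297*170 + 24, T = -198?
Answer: -444649843/3087420 ≈ -144.02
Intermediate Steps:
G = 50514 (G = 50490 + 24 = 50514)
v(W) = -198 + W
G/v(-162) - 381112/102914 = 50514/(-198 - 162) - 381112/102914 = 50514/(-360) - 381112*1/102914 = 50514*(-1/360) - 190556/51457 = -8419/60 - 190556/51457 = -444649843/3087420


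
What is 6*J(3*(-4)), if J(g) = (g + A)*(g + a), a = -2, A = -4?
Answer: 1344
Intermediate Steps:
J(g) = (-4 + g)*(-2 + g) (J(g) = (g - 4)*(g - 2) = (-4 + g)*(-2 + g))
6*J(3*(-4)) = 6*(8 + (3*(-4))² - 18*(-4)) = 6*(8 + (-12)² - 6*(-12)) = 6*(8 + 144 + 72) = 6*224 = 1344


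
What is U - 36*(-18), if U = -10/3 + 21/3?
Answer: 1955/3 ≈ 651.67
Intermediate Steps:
U = 11/3 (U = -10*⅓ + 21*(⅓) = -10/3 + 7 = 11/3 ≈ 3.6667)
U - 36*(-18) = 11/3 - 36*(-18) = 11/3 + 648 = 1955/3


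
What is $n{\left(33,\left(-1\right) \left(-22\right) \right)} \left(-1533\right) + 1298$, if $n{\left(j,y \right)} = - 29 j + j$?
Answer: $1417790$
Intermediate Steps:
$n{\left(j,y \right)} = - 28 j$
$n{\left(33,\left(-1\right) \left(-22\right) \right)} \left(-1533\right) + 1298 = \left(-28\right) 33 \left(-1533\right) + 1298 = \left(-924\right) \left(-1533\right) + 1298 = 1416492 + 1298 = 1417790$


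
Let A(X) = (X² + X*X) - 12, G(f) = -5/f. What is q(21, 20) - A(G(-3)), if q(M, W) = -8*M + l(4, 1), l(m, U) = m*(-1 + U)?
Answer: -1454/9 ≈ -161.56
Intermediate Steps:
A(X) = -12 + 2*X² (A(X) = (X² + X²) - 12 = 2*X² - 12 = -12 + 2*X²)
q(M, W) = -8*M (q(M, W) = -8*M + 4*(-1 + 1) = -8*M + 4*0 = -8*M + 0 = -8*M)
q(21, 20) - A(G(-3)) = -8*21 - (-12 + 2*(-5/(-3))²) = -168 - (-12 + 2*(-5*(-⅓))²) = -168 - (-12 + 2*(5/3)²) = -168 - (-12 + 2*(25/9)) = -168 - (-12 + 50/9) = -168 - 1*(-58/9) = -168 + 58/9 = -1454/9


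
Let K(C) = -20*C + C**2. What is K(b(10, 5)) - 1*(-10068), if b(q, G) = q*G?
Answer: 11568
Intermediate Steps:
b(q, G) = G*q
K(C) = C**2 - 20*C
K(b(10, 5)) - 1*(-10068) = (5*10)*(-20 + 5*10) - 1*(-10068) = 50*(-20 + 50) + 10068 = 50*30 + 10068 = 1500 + 10068 = 11568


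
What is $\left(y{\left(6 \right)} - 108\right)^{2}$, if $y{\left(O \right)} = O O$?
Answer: $5184$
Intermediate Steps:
$y{\left(O \right)} = O^{2}$
$\left(y{\left(6 \right)} - 108\right)^{2} = \left(6^{2} - 108\right)^{2} = \left(36 - 108\right)^{2} = \left(-72\right)^{2} = 5184$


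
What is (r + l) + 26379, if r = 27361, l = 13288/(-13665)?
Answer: 734343812/13665 ≈ 53739.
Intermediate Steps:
l = -13288/13665 (l = 13288*(-1/13665) = -13288/13665 ≈ -0.97241)
(r + l) + 26379 = (27361 - 13288/13665) + 26379 = 373874777/13665 + 26379 = 734343812/13665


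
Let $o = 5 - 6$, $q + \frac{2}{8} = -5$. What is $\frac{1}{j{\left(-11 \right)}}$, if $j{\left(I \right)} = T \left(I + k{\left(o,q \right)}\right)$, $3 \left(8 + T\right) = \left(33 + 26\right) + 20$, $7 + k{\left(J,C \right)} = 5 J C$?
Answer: $\frac{4}{605} \approx 0.0066116$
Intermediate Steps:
$q = - \frac{21}{4}$ ($q = - \frac{1}{4} - 5 = - \frac{21}{4} \approx -5.25$)
$o = -1$ ($o = 5 - 6 = -1$)
$k{\left(J,C \right)} = -7 + 5 C J$ ($k{\left(J,C \right)} = -7 + 5 J C = -7 + 5 C J$)
$T = \frac{55}{3}$ ($T = -8 + \frac{\left(33 + 26\right) + 20}{3} = -8 + \frac{59 + 20}{3} = -8 + \frac{1}{3} \cdot 79 = -8 + \frac{79}{3} = \frac{55}{3} \approx 18.333$)
$j{\left(I \right)} = \frac{4235}{12} + \frac{55 I}{3}$ ($j{\left(I \right)} = \frac{55 \left(I - \left(7 + \frac{105}{4} \left(-1\right)\right)\right)}{3} = \frac{55 \left(I + \left(-7 + \frac{105}{4}\right)\right)}{3} = \frac{55 \left(I + \frac{77}{4}\right)}{3} = \frac{55 \left(\frac{77}{4} + I\right)}{3} = \frac{4235}{12} + \frac{55 I}{3}$)
$\frac{1}{j{\left(-11 \right)}} = \frac{1}{\frac{4235}{12} + \frac{55}{3} \left(-11\right)} = \frac{1}{\frac{4235}{12} - \frac{605}{3}} = \frac{1}{\frac{605}{4}} = \frac{4}{605}$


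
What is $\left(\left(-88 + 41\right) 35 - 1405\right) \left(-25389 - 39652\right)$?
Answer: $198375050$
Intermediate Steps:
$\left(\left(-88 + 41\right) 35 - 1405\right) \left(-25389 - 39652\right) = \left(\left(-47\right) 35 - 1405\right) \left(-65041\right) = \left(-1645 - 1405\right) \left(-65041\right) = \left(-3050\right) \left(-65041\right) = 198375050$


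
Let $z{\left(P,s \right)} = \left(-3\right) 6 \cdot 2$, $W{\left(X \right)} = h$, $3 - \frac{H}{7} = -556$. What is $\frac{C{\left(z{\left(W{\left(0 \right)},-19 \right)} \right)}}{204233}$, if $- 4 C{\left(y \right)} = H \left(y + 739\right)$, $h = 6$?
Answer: $- \frac{2750839}{816932} \approx -3.3673$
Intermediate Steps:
$H = 3913$ ($H = 21 - -3892 = 21 + 3892 = 3913$)
$W{\left(X \right)} = 6$
$z{\left(P,s \right)} = -36$ ($z{\left(P,s \right)} = \left(-18\right) 2 = -36$)
$C{\left(y \right)} = - \frac{2891707}{4} - \frac{3913 y}{4}$ ($C{\left(y \right)} = - \frac{3913 \left(y + 739\right)}{4} = - \frac{3913 \left(739 + y\right)}{4} = - \frac{2891707 + 3913 y}{4} = - \frac{2891707}{4} - \frac{3913 y}{4}$)
$\frac{C{\left(z{\left(W{\left(0 \right)},-19 \right)} \right)}}{204233} = \frac{- \frac{2891707}{4} - -35217}{204233} = \left(- \frac{2891707}{4} + 35217\right) \frac{1}{204233} = \left(- \frac{2750839}{4}\right) \frac{1}{204233} = - \frac{2750839}{816932}$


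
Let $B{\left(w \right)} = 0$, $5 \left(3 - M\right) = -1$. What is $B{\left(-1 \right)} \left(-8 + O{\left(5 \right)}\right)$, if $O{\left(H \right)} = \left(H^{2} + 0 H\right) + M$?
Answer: $0$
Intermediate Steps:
$M = \frac{16}{5}$ ($M = 3 - - \frac{1}{5} = 3 + \frac{1}{5} = \frac{16}{5} \approx 3.2$)
$O{\left(H \right)} = \frac{16}{5} + H^{2}$ ($O{\left(H \right)} = \left(H^{2} + 0 H\right) + \frac{16}{5} = \left(H^{2} + 0\right) + \frac{16}{5} = H^{2} + \frac{16}{5} = \frac{16}{5} + H^{2}$)
$B{\left(-1 \right)} \left(-8 + O{\left(5 \right)}\right) = 0 \left(-8 + \left(\frac{16}{5} + 5^{2}\right)\right) = 0 \left(-8 + \left(\frac{16}{5} + 25\right)\right) = 0 \left(-8 + \frac{141}{5}\right) = 0 \cdot \frac{101}{5} = 0$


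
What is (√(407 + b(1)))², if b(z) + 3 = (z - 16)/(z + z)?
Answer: 793/2 ≈ 396.50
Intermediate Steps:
b(z) = -3 + (-16 + z)/(2*z) (b(z) = -3 + (z - 16)/(z + z) = -3 + (-16 + z)/((2*z)) = -3 + (-16 + z)*(1/(2*z)) = -3 + (-16 + z)/(2*z))
(√(407 + b(1)))² = (√(407 + (-5/2 - 8/1)))² = (√(407 + (-5/2 - 8*1)))² = (√(407 + (-5/2 - 8)))² = (√(407 - 21/2))² = (√(793/2))² = (√1586/2)² = 793/2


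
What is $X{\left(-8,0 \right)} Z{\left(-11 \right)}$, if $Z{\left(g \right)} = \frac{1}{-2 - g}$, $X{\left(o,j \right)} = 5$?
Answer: $\frac{5}{9} \approx 0.55556$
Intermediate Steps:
$X{\left(-8,0 \right)} Z{\left(-11 \right)} = 5 \left(- \frac{1}{2 - 11}\right) = 5 \left(- \frac{1}{-9}\right) = 5 \left(\left(-1\right) \left(- \frac{1}{9}\right)\right) = 5 \cdot \frac{1}{9} = \frac{5}{9}$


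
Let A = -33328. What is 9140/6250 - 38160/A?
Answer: 3394487/1301875 ≈ 2.6074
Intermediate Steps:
9140/6250 - 38160/A = 9140/6250 - 38160/(-33328) = 9140*(1/6250) - 38160*(-1/33328) = 914/625 + 2385/2083 = 3394487/1301875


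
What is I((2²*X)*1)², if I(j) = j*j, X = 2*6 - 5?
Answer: 614656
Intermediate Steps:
X = 7 (X = 12 - 5 = 7)
I(j) = j²
I((2²*X)*1)² = (((2²*7)*1)²)² = (((4*7)*1)²)² = ((28*1)²)² = (28²)² = 784² = 614656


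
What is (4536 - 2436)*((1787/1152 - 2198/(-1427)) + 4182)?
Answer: 1203980517775/136992 ≈ 8.7887e+6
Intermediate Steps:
(4536 - 2436)*((1787/1152 - 2198/(-1427)) + 4182) = 2100*((1787*(1/1152) - 2198*(-1/1427)) + 4182) = 2100*((1787/1152 + 2198/1427) + 4182) = 2100*(5082145/1643904 + 4182) = 2100*(6879888673/1643904) = 1203980517775/136992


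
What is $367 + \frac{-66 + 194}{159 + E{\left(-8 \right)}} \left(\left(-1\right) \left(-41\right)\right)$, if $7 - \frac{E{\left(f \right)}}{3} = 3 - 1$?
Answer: $\frac{34553}{87} \approx 397.16$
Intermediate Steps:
$E{\left(f \right)} = 15$ ($E{\left(f \right)} = 21 - 3 \left(3 - 1\right) = 21 - 6 = 15$)
$367 + \frac{-66 + 194}{159 + E{\left(-8 \right)}} \left(\left(-1\right) \left(-41\right)\right) = 367 + \frac{-66 + 194}{159 + 15} \left(\left(-1\right) \left(-41\right)\right) = 367 + \frac{128}{174} \cdot 41 = 367 + 128 \cdot \frac{1}{174} \cdot 41 = 367 + \frac{64}{87} \cdot 41 = 367 + \frac{2624}{87} = \frac{34553}{87}$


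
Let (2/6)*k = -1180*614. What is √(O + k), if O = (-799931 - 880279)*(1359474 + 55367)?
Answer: I*√2377232170170 ≈ 1.5418e+6*I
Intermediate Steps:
k = -2173560 (k = 3*(-1180*614) = 3*(-724520) = -2173560)
O = -2377229996610 (O = -1680210*1414841 = -2377229996610)
√(O + k) = √(-2377229996610 - 2173560) = √(-2377232170170) = I*√2377232170170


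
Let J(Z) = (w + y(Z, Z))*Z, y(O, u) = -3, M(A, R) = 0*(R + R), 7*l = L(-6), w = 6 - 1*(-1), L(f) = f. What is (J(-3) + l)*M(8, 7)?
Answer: 0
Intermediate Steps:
w = 7 (w = 6 + 1 = 7)
l = -6/7 (l = (⅐)*(-6) = -6/7 ≈ -0.85714)
M(A, R) = 0 (M(A, R) = 0*(2*R) = 0)
J(Z) = 4*Z (J(Z) = (7 - 3)*Z = 4*Z)
(J(-3) + l)*M(8, 7) = (4*(-3) - 6/7)*0 = (-12 - 6/7)*0 = -90/7*0 = 0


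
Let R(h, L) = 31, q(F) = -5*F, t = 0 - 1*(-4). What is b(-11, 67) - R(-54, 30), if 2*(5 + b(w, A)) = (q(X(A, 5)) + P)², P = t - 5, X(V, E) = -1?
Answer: -28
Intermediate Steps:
t = 4 (t = 0 + 4 = 4)
P = -1 (P = 4 - 5 = -1)
b(w, A) = 3 (b(w, A) = -5 + (-5*(-1) - 1)²/2 = -5 + (5 - 1)²/2 = -5 + (½)*4² = -5 + (½)*16 = -5 + 8 = 3)
b(-11, 67) - R(-54, 30) = 3 - 1*31 = 3 - 31 = -28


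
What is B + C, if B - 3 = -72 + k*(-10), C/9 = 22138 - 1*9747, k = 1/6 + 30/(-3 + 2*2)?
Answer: 333445/3 ≈ 1.1115e+5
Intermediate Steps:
k = 181/6 (k = 1*(⅙) + 30/(-3 + 4) = ⅙ + 30/1 = ⅙ + 30*1 = ⅙ + 30 = 181/6 ≈ 30.167)
C = 111519 (C = 9*(22138 - 1*9747) = 9*(22138 - 9747) = 9*12391 = 111519)
B = -1112/3 (B = 3 + (-72 + (181/6)*(-10)) = 3 + (-72 - 905/3) = 3 - 1121/3 = -1112/3 ≈ -370.67)
B + C = -1112/3 + 111519 = 333445/3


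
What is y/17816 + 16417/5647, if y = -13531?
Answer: 216075715/100606952 ≈ 2.1477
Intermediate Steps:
y/17816 + 16417/5647 = -13531/17816 + 16417/5647 = 216075715/100606952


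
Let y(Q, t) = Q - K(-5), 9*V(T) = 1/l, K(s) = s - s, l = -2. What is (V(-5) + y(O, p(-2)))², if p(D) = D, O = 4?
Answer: 5041/324 ≈ 15.559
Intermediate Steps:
K(s) = 0
V(T) = -1/18 (V(T) = (⅑)/(-2) = (⅑)*(-½) = -1/18)
y(Q, t) = Q (y(Q, t) = Q - 1*0 = Q + 0 = Q)
(V(-5) + y(O, p(-2)))² = (-1/18 + 4)² = (71/18)² = 5041/324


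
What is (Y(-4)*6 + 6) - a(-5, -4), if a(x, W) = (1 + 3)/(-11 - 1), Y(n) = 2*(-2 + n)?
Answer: -197/3 ≈ -65.667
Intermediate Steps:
Y(n) = -4 + 2*n
a(x, W) = -1/3 (a(x, W) = 4/(-12) = 4*(-1/12) = -1/3)
(Y(-4)*6 + 6) - a(-5, -4) = ((-4 + 2*(-4))*6 + 6) - 1*(-1/3) = ((-4 - 8)*6 + 6) + 1/3 = (-12*6 + 6) + 1/3 = (-72 + 6) + 1/3 = -66 + 1/3 = -197/3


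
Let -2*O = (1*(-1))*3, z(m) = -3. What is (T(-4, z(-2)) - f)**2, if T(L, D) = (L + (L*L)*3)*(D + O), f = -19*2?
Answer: 784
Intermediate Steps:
O = 3/2 (O = -1*(-1)*3/2 = -(-1)*3/2 = -1/2*(-3) = 3/2 ≈ 1.5000)
f = -38
T(L, D) = (3/2 + D)*(L + 3*L**2) (T(L, D) = (L + (L*L)*3)*(D + 3/2) = (L + L**2*3)*(3/2 + D) = (L + 3*L**2)*(3/2 + D) = (3/2 + D)*(L + 3*L**2))
(T(-4, z(-2)) - f)**2 = ((1/2)*(-4)*(3 + 2*(-3) + 9*(-4) + 6*(-3)*(-4)) - 1*(-38))**2 = ((1/2)*(-4)*(3 - 6 - 36 + 72) + 38)**2 = ((1/2)*(-4)*33 + 38)**2 = (-66 + 38)**2 = (-28)**2 = 784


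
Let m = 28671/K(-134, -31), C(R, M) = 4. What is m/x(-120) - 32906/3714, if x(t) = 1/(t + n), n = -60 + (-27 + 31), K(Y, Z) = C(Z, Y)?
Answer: -2342666521/1857 ≈ -1.2615e+6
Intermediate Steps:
K(Y, Z) = 4
m = 28671/4 ≈ 7167.8
n = -56 (n = -60 + 4 = -56)
x(t) = 1/(-56 + t) (x(t) = 1/(t - 56) = 1/(-56 + t))
m/x(-120) - 32906/3714 = 28671/(4*(1/(-56 - 120))) - 32906/3714 = 28671/(4*(1/(-176))) - 32906*1/3714 = 28671/(4*(-1/176)) - 16453/1857 = (28671/4)*(-176) - 16453/1857 = -1261524 - 16453/1857 = -2342666521/1857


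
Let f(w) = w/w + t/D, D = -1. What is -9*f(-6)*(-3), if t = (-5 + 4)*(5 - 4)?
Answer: 54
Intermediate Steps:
t = -1 (t = -1*1 = -1)
f(w) = 2 (f(w) = w/w - 1/(-1) = 1 - 1*(-1) = 1 + 1 = 2)
-9*f(-6)*(-3) = -9*2*(-3) = -18*(-3) = 54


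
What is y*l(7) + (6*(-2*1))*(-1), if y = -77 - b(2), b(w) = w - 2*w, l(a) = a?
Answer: -513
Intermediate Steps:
b(w) = -w
y = -75 (y = -77 - (-1)*2 = -77 - 1*(-2) = -77 + 2 = -75)
y*l(7) + (6*(-2*1))*(-1) = -75*7 + (6*(-2*1))*(-1) = -525 + (6*(-2))*(-1) = -525 - 12*(-1) = -525 + 12 = -513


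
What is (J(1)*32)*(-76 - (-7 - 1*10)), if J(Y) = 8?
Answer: -15104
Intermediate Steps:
(J(1)*32)*(-76 - (-7 - 1*10)) = (8*32)*(-76 - (-7 - 1*10)) = 256*(-76 - (-7 - 10)) = 256*(-76 - 1*(-17)) = 256*(-76 + 17) = 256*(-59) = -15104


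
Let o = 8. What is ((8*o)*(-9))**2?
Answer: 331776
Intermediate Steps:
((8*o)*(-9))**2 = ((8*8)*(-9))**2 = (64*(-9))**2 = (-576)**2 = 331776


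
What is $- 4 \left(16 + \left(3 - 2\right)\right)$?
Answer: $-68$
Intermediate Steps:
$- 4 \left(16 + \left(3 - 2\right)\right) = - 4 \left(16 + 1\right) = \left(-4\right) 17 = -68$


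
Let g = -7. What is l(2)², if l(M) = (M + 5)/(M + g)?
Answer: 49/25 ≈ 1.9600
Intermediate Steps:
l(M) = (5 + M)/(-7 + M) (l(M) = (M + 5)/(M - 7) = (5 + M)/(-7 + M))
l(2)² = ((5 + 2)/(-7 + 2))² = (7/(-5))² = (-⅕*7)² = (-7/5)² = 49/25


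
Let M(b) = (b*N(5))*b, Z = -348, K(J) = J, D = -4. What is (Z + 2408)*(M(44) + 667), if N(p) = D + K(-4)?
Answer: -30531260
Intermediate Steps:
N(p) = -8 (N(p) = -4 - 4 = -8)
M(b) = -8*b² (M(b) = (b*(-8))*b = (-8*b)*b = -8*b²)
(Z + 2408)*(M(44) + 667) = (-348 + 2408)*(-8*44² + 667) = 2060*(-8*1936 + 667) = 2060*(-15488 + 667) = 2060*(-14821) = -30531260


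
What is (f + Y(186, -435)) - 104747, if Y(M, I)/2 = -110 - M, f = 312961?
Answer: 207622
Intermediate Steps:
Y(M, I) = -220 - 2*M (Y(M, I) = 2*(-110 - M) = -220 - 2*M)
(f + Y(186, -435)) - 104747 = (312961 + (-220 - 2*186)) - 104747 = (312961 + (-220 - 372)) - 104747 = (312961 - 592) - 104747 = 312369 - 104747 = 207622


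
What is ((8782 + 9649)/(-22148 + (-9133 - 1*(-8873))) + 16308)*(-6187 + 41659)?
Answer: 1620233407122/2801 ≈ 5.7845e+8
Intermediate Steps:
((8782 + 9649)/(-22148 + (-9133 - 1*(-8873))) + 16308)*(-6187 + 41659) = (18431/(-22148 + (-9133 + 8873)) + 16308)*35472 = (18431/(-22148 - 260) + 16308)*35472 = (18431/(-22408) + 16308)*35472 = (18431*(-1/22408) + 16308)*35472 = (-18431/22408 + 16308)*35472 = (365411233/22408)*35472 = 1620233407122/2801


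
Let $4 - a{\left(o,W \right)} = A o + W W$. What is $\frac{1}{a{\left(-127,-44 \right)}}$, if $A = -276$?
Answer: $- \frac{1}{36984} \approx -2.7039 \cdot 10^{-5}$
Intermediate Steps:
$a{\left(o,W \right)} = 4 - W^{2} + 276 o$ ($a{\left(o,W \right)} = 4 - \left(- 276 o + W W\right) = 4 - \left(- 276 o + W^{2}\right) = 4 - \left(W^{2} - 276 o\right) = 4 - W^{2} + 276 o$)
$\frac{1}{a{\left(-127,-44 \right)}} = \frac{1}{4 - \left(-44\right)^{2} + 276 \left(-127\right)} = \frac{1}{4 - 1936 - 35052} = \frac{1}{-36984} = - \frac{1}{36984}$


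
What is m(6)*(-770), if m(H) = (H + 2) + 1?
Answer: -6930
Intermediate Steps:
m(H) = 3 + H (m(H) = (2 + H) + 1 = 3 + H)
m(6)*(-770) = (3 + 6)*(-770) = 9*(-770) = -6930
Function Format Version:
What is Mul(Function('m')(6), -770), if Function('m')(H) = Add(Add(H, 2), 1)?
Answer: -6930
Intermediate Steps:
Function('m')(H) = Add(3, H) (Function('m')(H) = Add(Add(2, H), 1) = Add(3, H))
Mul(Function('m')(6), -770) = Mul(Add(3, 6), -770) = Mul(9, -770) = -6930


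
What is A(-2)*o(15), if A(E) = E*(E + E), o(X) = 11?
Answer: 88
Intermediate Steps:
A(E) = 2*E² (A(E) = E*(2*E) = 2*E²)
A(-2)*o(15) = (2*(-2)²)*11 = (2*4)*11 = 8*11 = 88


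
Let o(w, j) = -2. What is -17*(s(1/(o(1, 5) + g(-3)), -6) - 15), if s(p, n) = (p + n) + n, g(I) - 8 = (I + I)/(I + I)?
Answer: 3196/7 ≈ 456.57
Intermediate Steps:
g(I) = 9 (g(I) = 8 + (I + I)/(I + I) = 8 + (2*I)/((2*I)) = 8 + (2*I)*(1/(2*I)) = 8 + 1 = 9)
s(p, n) = p + 2*n (s(p, n) = (n + p) + n = p + 2*n)
-17*(s(1/(o(1, 5) + g(-3)), -6) - 15) = -17*((1/(-2 + 9) + 2*(-6)) - 15) = -17*((1/7 - 12) - 15) = -17*((⅐ - 12) - 15) = -17*(-83/7 - 15) = -17*(-188/7) = 3196/7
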